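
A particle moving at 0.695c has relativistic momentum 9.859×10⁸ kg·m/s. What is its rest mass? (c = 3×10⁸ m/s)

γ = 1/√(1 - 0.695²) = 1.3908
v = 0.695 × 3×10⁸ = 2.085×10⁸ m/s
m = p/(γv) = 9.859×10⁸/(1.3908 × 2.085×10⁸) = 3.400 kg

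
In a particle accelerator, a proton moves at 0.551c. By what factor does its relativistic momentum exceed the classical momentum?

p_rel = γmv, p_class = mv
Ratio = γ = 1/√(1 - 0.551²)
= 1/√(0.696399) = 1.198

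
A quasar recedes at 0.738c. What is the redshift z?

β = 0.738
(1+β)/(1-β) = 1.738/0.262 = 6.634
√(6.634) = 2.576
z = 2.576 - 1 = 1.576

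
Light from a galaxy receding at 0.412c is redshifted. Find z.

β = 0.412
(1+β)/(1-β) = 1.412/0.588 = 2.4014
√(2.4014) = 1.5496
z = 1.5496 - 1 = 0.5496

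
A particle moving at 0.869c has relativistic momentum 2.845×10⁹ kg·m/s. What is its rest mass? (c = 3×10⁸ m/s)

γ = 1/√(1 - 0.869²) = 2.021
v = 0.869 × 3×10⁸ = 2.607×10⁸ m/s
m = p/(γv) = 2.845×10⁹/(2.021 × 2.607×10⁸) = 5.400 kg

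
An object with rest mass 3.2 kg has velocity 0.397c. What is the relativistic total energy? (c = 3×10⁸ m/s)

γ = 1/√(1 - 0.397²) = 1.0895
mc² = 3.2 × (3×10⁸)² = 2.880×10¹⁷ J
E = γmc² = 1.0895 × 2.880×10¹⁷ = 3.138×10¹⁷ J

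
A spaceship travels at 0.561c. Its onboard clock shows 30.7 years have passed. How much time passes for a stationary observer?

Proper time Δt₀ = 30.7 years
γ = 1/√(1 - 0.561²) = 1.208
Δt = γΔt₀ = 1.208 × 30.7 = 37.09 years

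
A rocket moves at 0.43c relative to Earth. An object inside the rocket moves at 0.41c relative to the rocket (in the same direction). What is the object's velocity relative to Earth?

u = (u' + v)/(1 + u'v/c²)
Numerator: 0.41 + 0.43 = 0.84
Denominator: 1 + 0.1763 = 1.1763
u = 0.84/1.1763 = 0.7141c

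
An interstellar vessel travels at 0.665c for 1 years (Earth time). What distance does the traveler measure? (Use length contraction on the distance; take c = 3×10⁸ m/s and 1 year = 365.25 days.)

Earth distance: d = v × t = 0.665c × 1 yr = 6.296×10¹⁵ m
γ = 1.339
d' = d/γ = 6.296×10¹⁵/1.339 = 4.702×10¹⁵ m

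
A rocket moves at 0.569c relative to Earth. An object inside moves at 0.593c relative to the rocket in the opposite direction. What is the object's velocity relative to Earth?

Object's velocity in rocket frame is u' = -0.593c
u = (u' + v)/(1 + u'v/c²) = (v - 0.593)/(1 - 0.593·v/c²)
Numerator: 0.569 - 0.593 = -0.024
Denominator: 1 - 0.337417 = 0.662583
u = -0.024/0.662583 = -0.03622c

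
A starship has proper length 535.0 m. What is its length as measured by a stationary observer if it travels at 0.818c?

Proper length L₀ = 535.0 m
γ = 1/√(1 - 0.818²) = 1.7385
L = L₀/γ = 535.0/1.7385 = 307.7 m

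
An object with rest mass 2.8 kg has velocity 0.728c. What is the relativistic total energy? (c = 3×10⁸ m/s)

γ = 1/√(1 - 0.728²) = 1.4586
mc² = 2.8 × (3×10⁸)² = 2.520×10¹⁷ J
E = γmc² = 1.4586 × 2.520×10¹⁷ = 3.676×10¹⁷ J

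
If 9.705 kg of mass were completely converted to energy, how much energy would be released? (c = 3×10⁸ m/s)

Using E = mc²:
c² = (3×10⁸)² = 9×10¹⁶ m²/s²
E = 9.705 × 9×10¹⁶ = 8.735×10¹⁷ J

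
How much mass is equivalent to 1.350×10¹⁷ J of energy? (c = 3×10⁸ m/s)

From E = mc², we get m = E/c²
c² = (3×10⁸)² = 9×10¹⁶ m²/s²
m = 1.350×10¹⁷ / 9×10¹⁶ = 1.500 kg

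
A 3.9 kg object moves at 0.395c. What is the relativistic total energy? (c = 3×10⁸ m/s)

γ = 1/√(1 - 0.395²) = 1.0885
mc² = 3.9 × (3×10⁸)² = 3.510×10¹⁷ J
E = γmc² = 1.0885 × 3.510×10¹⁷ = 3.821×10¹⁷ J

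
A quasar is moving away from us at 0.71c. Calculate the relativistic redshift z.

β = 0.71
(1+β)/(1-β) = 1.71/0.29 = 5.897
√(5.897) = 2.428
z = 2.428 - 1 = 1.428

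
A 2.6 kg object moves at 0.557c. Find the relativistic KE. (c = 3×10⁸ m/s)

γ = 1/√(1 - 0.557²) = 1.20408
γ - 1 = 0.20408
KE = (γ-1)mc² = 0.20408 × 2.6 × (3×10⁸)² = 4.775×10¹⁶ J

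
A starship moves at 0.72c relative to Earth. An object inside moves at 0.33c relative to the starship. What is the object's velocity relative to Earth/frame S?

u = (u' + v)/(1 + u'v/c²)
Numerator: 0.33 + 0.72 = 1.05
Denominator: 1 + 0.2376 = 1.2376
u = 1.05/1.2376 = 0.8484c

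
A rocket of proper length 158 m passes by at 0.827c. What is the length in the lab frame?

Proper length L₀ = 158 m
γ = 1/√(1 - 0.827²) = 1.7787
L = L₀/γ = 158/1.7787 = 88.83 m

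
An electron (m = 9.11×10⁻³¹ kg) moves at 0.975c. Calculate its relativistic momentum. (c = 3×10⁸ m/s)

γ = 1/√(1 - 0.975²) = 4.500
v = 0.975 × 3×10⁸ = 2.925×10⁸ m/s
p = γmv = 4.500 × 9.11×10⁻³¹ × 2.925×10⁸ = 1.199×10⁻²¹ kg·m/s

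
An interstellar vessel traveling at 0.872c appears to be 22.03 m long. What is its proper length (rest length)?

Contracted length L = 22.03 m
γ = 1/√(1 - 0.872²) = 2.04288
L₀ = γL = 2.04288 × 22.03 = 45.00 m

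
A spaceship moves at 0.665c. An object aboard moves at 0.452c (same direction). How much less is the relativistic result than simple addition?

Classical: u' + v = 0.452 + 0.665 = 1.117c
Relativistic: u = (0.452 + 0.665)/(1 + 0.30058) = 1.117/1.30058 = 0.8588c
Difference: 1.117 - 0.8588 = 0.2582c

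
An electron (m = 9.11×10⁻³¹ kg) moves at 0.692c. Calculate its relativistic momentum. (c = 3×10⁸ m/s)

γ = 1/√(1 - 0.692²) = 1.3852
v = 0.692 × 3×10⁸ = 2.076×10⁸ m/s
p = γmv = 1.3852 × 9.11×10⁻³¹ × 2.076×10⁸ = 2.620×10⁻²² kg·m/s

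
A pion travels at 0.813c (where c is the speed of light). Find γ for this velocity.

v/c = 0.813, so (v/c)² = 0.660969
1 - (v/c)² = 0.339031
γ = 1/√(0.339031) = 1.717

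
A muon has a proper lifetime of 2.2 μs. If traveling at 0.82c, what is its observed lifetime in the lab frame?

Proper lifetime τ₀ = 2.2 μs
γ = 1/√(1 - 0.82²) = 1.7471
τ = γτ₀ = 1.7471 × 2.2 μs = 3.844 μs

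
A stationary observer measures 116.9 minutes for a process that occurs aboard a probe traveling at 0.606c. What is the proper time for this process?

Dilated time Δt = 116.9 minutes
γ = 1/√(1 - 0.606²) = 1.2571
Δt₀ = Δt/γ = 116.9/1.2571 = 92.99 minutes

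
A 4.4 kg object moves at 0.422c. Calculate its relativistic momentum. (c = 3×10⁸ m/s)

γ = 1/√(1 - 0.422²) = 1.103
v = 0.422 × 3×10⁸ = 1.266×10⁸ m/s
p = γmv = 1.103 × 4.4 × 1.266×10⁸ = 6.144×10⁸ kg·m/s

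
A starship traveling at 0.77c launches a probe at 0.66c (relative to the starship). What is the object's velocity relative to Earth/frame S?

u = (u' + v)/(1 + u'v/c²)
Numerator: 0.66 + 0.77 = 1.43
Denominator: 1 + 0.5082 = 1.5082
u = 1.43/1.5082 = 0.9482c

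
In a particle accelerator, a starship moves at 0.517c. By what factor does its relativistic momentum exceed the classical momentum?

p_rel = γmv, p_class = mv
Ratio = γ = 1/√(1 - 0.517²)
= 1/√(0.732711) = 1.168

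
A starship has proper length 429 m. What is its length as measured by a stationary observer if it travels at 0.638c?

Proper length L₀ = 429 m
γ = 1/√(1 - 0.638²) = 1.299
L = L₀/γ = 429/1.299 = 330.3 m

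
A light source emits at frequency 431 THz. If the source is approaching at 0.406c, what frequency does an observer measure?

β = v/c = 0.406
(1+β)/(1-β) = 1.406/0.594 = 2.367
Doppler factor = √(2.367) = 1.5385
f_obs = 431 × 1.5385 = 663.1 THz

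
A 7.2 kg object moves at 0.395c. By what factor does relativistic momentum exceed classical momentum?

p_rel = γmv, p_class = mv
Ratio = γ = 1/√(1 - 0.395²) = 1.089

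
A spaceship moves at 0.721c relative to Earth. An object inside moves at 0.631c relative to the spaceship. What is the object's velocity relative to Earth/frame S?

u = (u' + v)/(1 + u'v/c²)
Numerator: 0.631 + 0.721 = 1.352
Denominator: 1 + 0.454951 = 1.454951
u = 1.352/1.454951 = 0.9292c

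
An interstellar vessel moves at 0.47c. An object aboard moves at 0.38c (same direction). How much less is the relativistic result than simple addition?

Classical: u' + v = 0.38 + 0.47 = 0.85c
Relativistic: u = (0.38 + 0.47)/(1 + 0.1786) = 0.85/1.1786 = 0.7212c
Difference: 0.85 - 0.7212 = 0.1288c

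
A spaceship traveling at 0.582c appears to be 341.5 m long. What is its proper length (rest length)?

Contracted length L = 341.5 m
γ = 1/√(1 - 0.582²) = 1.230
L₀ = γL = 1.230 × 341.5 = 420.0 m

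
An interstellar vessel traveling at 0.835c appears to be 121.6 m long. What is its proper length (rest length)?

Contracted length L = 121.6 m
γ = 1/√(1 - 0.835²) = 1.8174
L₀ = γL = 1.8174 × 121.6 = 221.0 m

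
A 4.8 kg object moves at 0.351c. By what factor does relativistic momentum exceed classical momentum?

p_rel = γmv, p_class = mv
Ratio = γ = 1/√(1 - 0.351²) = 1.068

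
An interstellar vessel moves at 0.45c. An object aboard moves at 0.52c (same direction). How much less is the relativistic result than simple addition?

Classical: u' + v = 0.52 + 0.45 = 0.97c
Relativistic: u = (0.52 + 0.45)/(1 + 0.234) = 0.97/1.234 = 0.7861c
Difference: 0.97 - 0.7861 = 0.1839c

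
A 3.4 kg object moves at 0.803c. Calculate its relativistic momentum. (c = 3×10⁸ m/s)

γ = 1/√(1 - 0.803²) = 1.678
v = 0.803 × 3×10⁸ = 2.409×10⁸ m/s
p = γmv = 1.678 × 3.4 × 2.409×10⁸ = 1.374×10⁹ kg·m/s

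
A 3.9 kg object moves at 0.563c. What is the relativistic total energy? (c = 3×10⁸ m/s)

γ = 1/√(1 - 0.563²) = 1.210
mc² = 3.9 × (3×10⁸)² = 3.510×10¹⁷ J
E = γmc² = 1.210 × 3.510×10¹⁷ = 4.247×10¹⁷ J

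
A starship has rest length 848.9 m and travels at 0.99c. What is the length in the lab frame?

Proper length L₀ = 848.9 m
γ = 1/√(1 - 0.99²) = 7.0888
L = L₀/γ = 848.9/7.0888 = 119.8 m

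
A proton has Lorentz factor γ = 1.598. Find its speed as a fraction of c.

From γ = 1/√(1 - v²/c²):
1/γ² = 1/1.598² = 0.3916
v²/c² = 1 - 0.3916 = 0.6084
v/c = √(0.6084) = 0.7800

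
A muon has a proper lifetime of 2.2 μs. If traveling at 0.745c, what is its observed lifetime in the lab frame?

Proper lifetime τ₀ = 2.2 μs
γ = 1/√(1 - 0.745²) = 1.499
τ = γτ₀ = 1.499 × 2.2 μs = 3.298 μs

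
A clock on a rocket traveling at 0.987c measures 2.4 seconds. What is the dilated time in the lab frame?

Proper time Δt₀ = 2.4 seconds
γ = 1/√(1 - 0.987²) = 6.222
Δt = γΔt₀ = 6.222 × 2.4 = 14.93 seconds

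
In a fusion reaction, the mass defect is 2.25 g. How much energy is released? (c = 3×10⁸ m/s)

Convert mass defect: Δm = 2.25 g = 0.00225 kg
E = Δm·c² = 0.00225 × (3×10⁸)²
= 0.00225 × 9×10¹⁶ = 2.025×10¹⁴ J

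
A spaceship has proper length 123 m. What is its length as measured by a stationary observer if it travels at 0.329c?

Proper length L₀ = 123 m
γ = 1/√(1 - 0.329²) = 1.05895
L = L₀/γ = 123/1.05895 = 116.2 m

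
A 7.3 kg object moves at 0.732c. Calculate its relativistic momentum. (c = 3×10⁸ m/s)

γ = 1/√(1 - 0.732²) = 1.468
v = 0.732 × 3×10⁸ = 2.196×10⁸ m/s
p = γmv = 1.468 × 7.3 × 2.196×10⁸ = 2.353×10⁹ kg·m/s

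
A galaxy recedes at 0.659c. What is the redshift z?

β = 0.659
(1+β)/(1-β) = 1.659/0.341 = 4.865
√(4.865) = 2.206
z = 2.206 - 1 = 1.206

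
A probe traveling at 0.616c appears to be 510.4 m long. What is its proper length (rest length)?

Contracted length L = 510.4 m
γ = 1/√(1 - 0.616²) = 1.2694
L₀ = γL = 1.2694 × 510.4 = 647.9 m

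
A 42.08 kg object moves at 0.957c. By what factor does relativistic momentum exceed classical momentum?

p_rel = γmv, p_class = mv
Ratio = γ = 1/√(1 - 0.957²) = 3.447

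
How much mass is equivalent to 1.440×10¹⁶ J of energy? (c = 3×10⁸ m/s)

From E = mc², we get m = E/c²
c² = (3×10⁸)² = 9×10¹⁶ m²/s²
m = 1.440×10¹⁶ / 9×10¹⁶ = 0.1600 kg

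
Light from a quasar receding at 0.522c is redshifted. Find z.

β = 0.522
(1+β)/(1-β) = 1.522/0.478 = 3.184
√(3.184) = 1.7844
z = 1.7844 - 1 = 0.7844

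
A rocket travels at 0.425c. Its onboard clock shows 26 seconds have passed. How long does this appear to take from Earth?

Proper time Δt₀ = 26 seconds
γ = 1/√(1 - 0.425²) = 1.1047
Δt = γΔt₀ = 1.1047 × 26 = 28.72 seconds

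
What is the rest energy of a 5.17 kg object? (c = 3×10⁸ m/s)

c² = (3×10⁸)² = 9.000×10¹⁶ m²/s²
E₀ = mc² = 5.17 × 9.000×10¹⁶ = 4.653×10¹⁷ J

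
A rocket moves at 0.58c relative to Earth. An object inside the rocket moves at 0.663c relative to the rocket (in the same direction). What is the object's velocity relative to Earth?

u = (u' + v)/(1 + u'v/c²)
Numerator: 0.663 + 0.58 = 1.243
Denominator: 1 + 0.38454 = 1.38454
u = 1.243/1.38454 = 0.8978c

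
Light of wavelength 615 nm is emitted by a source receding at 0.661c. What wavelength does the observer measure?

β = 0.661
Wavelength Doppler factor = √(1.661/0.339) = √(4.8997) = 2.2135
λ_obs = 615 × 2.2135 = 1361 nm (redshift)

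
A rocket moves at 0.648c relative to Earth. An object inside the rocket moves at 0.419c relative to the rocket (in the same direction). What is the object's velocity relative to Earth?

u = (u' + v)/(1 + u'v/c²)
Numerator: 0.419 + 0.648 = 1.067
Denominator: 1 + 0.271512 = 1.271512
u = 1.067/1.271512 = 0.8392c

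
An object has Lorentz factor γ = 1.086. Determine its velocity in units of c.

From γ = 1/√(1 - v²/c²):
1/γ² = 1/1.086² = 0.8479
v²/c² = 1 - 0.8479 = 0.1521
v/c = √(0.1521) = 0.3900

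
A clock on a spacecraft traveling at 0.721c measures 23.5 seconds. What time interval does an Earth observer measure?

Proper time Δt₀ = 23.5 seconds
γ = 1/√(1 - 0.721²) = 1.443
Δt = γΔt₀ = 1.443 × 23.5 = 33.91 seconds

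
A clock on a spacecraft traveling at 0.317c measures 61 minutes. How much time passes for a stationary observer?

Proper time Δt₀ = 61 minutes
γ = 1/√(1 - 0.317²) = 1.0544
Δt = γΔt₀ = 1.0544 × 61 = 64.32 minutes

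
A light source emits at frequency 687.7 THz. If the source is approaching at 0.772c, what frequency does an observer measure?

β = v/c = 0.772
(1+β)/(1-β) = 1.772/0.228 = 7.772
Doppler factor = √(7.772) = 2.788
f_obs = 687.7 × 2.788 = 1917 THz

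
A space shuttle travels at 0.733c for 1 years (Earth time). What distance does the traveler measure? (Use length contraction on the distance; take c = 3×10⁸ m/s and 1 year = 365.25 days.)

Earth distance: d = v × t = 0.733c × 1 yr = 6.9395×10¹⁵ m
γ = 1.4701
d' = d/γ = 6.9395×10¹⁵/1.4701 = 4.720×10¹⁵ m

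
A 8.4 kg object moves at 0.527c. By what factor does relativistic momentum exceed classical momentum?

p_rel = γmv, p_class = mv
Ratio = γ = 1/√(1 - 0.527²) = 1.177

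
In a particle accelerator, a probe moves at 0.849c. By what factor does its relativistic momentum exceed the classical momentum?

p_rel = γmv, p_class = mv
Ratio = γ = 1/√(1 - 0.849²)
= 1/√(0.279199) = 1.893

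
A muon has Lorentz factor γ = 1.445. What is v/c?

From γ = 1/√(1 - v²/c²):
1/γ² = 1/1.445² = 0.4789
v²/c² = 1 - 0.4789 = 0.5211
v/c = √(0.5211) = 0.7219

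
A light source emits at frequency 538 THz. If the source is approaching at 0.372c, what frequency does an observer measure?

β = v/c = 0.372
(1+β)/(1-β) = 1.372/0.628 = 2.185
Doppler factor = √(2.185) = 1.478
f_obs = 538 × 1.478 = 795.2 THz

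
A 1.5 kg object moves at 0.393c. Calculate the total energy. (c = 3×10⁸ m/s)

γ = 1/√(1 - 0.393²) = 1.0875
mc² = 1.5 × (3×10⁸)² = 1.350×10¹⁷ J
E = γmc² = 1.0875 × 1.350×10¹⁷ = 1.468×10¹⁷ J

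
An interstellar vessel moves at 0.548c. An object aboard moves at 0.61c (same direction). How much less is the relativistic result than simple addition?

Classical: u' + v = 0.61 + 0.548 = 1.158c
Relativistic: u = (0.61 + 0.548)/(1 + 0.33428) = 1.158/1.33428 = 0.8679c
Difference: 1.158 - 0.8679 = 0.2901c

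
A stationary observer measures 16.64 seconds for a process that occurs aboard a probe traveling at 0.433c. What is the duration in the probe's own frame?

Dilated time Δt = 16.64 seconds
γ = 1/√(1 - 0.433²) = 1.109
Δt₀ = Δt/γ = 16.64/1.109 = 15.00 seconds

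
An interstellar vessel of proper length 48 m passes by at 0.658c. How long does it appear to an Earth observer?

Proper length L₀ = 48 m
γ = 1/√(1 - 0.658²) = 1.328
L = L₀/γ = 48/1.328 = 36.14 m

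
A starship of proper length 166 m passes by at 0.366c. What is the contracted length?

Proper length L₀ = 166 m
γ = 1/√(1 - 0.366²) = 1.0746
L = L₀/γ = 166/1.0746 = 154.5 m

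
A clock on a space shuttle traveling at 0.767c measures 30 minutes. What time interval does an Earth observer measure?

Proper time Δt₀ = 30 minutes
γ = 1/√(1 - 0.767²) = 1.55849
Δt = γΔt₀ = 1.55849 × 30 = 46.75 minutes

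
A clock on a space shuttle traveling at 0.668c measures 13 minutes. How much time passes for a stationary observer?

Proper time Δt₀ = 13 minutes
γ = 1/√(1 - 0.668²) = 1.344
Δt = γΔt₀ = 1.344 × 13 = 17.47 minutes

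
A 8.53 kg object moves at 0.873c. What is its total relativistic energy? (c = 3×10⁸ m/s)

γ = 1/√(1 - 0.873²) = 2.050
mc² = 8.53 × (3×10⁸)² = 7.677×10¹⁷ J
E = γmc² = 2.050 × 7.677×10¹⁷ = 1.574×10¹⁸ J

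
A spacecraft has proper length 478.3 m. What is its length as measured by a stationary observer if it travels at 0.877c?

Proper length L₀ = 478.3 m
γ = 1/√(1 - 0.877²) = 2.081
L = L₀/γ = 478.3/2.081 = 229.8 m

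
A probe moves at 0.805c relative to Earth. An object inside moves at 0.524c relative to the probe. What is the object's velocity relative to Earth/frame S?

u = (u' + v)/(1 + u'v/c²)
Numerator: 0.524 + 0.805 = 1.329
Denominator: 1 + 0.42182 = 1.42182
u = 1.329/1.42182 = 0.9347c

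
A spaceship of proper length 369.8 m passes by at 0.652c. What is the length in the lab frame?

Proper length L₀ = 369.8 m
γ = 1/√(1 - 0.652²) = 1.319
L = L₀/γ = 369.8/1.319 = 280.4 m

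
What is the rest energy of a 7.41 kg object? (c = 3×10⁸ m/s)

c² = (3×10⁸)² = 9.000×10¹⁶ m²/s²
E₀ = mc² = 7.41 × 9.000×10¹⁶ = 6.669×10¹⁷ J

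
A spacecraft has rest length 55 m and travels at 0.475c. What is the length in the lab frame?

Proper length L₀ = 55 m
γ = 1/√(1 - 0.475²) = 1.1364
L = L₀/γ = 55/1.1364 = 48.40 m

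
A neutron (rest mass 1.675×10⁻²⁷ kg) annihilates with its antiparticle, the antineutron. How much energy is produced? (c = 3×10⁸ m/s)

Both particles have the same rest mass, so total mass = 2m
E = 2m·c² = 2 × 1.675×10⁻²⁷ × (3×10⁸)²
= 2 × 1.675×10⁻²⁷ × 9×10¹⁶
= 3.015×10⁻¹⁰ J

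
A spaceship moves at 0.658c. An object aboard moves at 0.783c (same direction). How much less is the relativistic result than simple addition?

Classical: u' + v = 0.783 + 0.658 = 1.441c
Relativistic: u = (0.783 + 0.658)/(1 + 0.515214) = 1.441/1.515214 = 0.9510c
Difference: 1.441 - 0.9510 = 0.4900c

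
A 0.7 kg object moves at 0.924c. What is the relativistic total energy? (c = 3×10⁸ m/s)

γ = 1/√(1 - 0.924²) = 2.6151
mc² = 0.7 × (3×10⁸)² = 6.300×10¹⁶ J
E = γmc² = 2.6151 × 6.300×10¹⁶ = 1.648×10¹⁷ J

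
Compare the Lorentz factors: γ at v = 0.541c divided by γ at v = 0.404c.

γ₁ = 1/√(1 - 0.541²) = 1.189
γ₂ = 1/√(1 - 0.404²) = 1.093
γ₁/γ₂ = 1.189/1.093 = 1.088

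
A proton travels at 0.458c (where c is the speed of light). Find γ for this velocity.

v/c = 0.458, so (v/c)² = 0.209764
1 - (v/c)² = 0.790236
γ = 1/√(0.790236) = 1.125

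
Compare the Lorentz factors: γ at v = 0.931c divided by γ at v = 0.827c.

γ₁ = 1/√(1 - 0.931²) = 2.740
γ₂ = 1/√(1 - 0.827²) = 1.779
γ₁/γ₂ = 2.740/1.779 = 1.540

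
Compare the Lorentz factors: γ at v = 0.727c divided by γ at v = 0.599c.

γ₁ = 1/√(1 - 0.727²) = 1.456
γ₂ = 1/√(1 - 0.599²) = 1.249
γ₁/γ₂ = 1.456/1.249 = 1.166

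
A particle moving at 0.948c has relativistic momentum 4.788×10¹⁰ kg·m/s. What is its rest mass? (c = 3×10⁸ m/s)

γ = 1/√(1 - 0.948²) = 3.142
v = 0.948 × 3×10⁸ = 2.844×10⁸ m/s
m = p/(γv) = 4.788×10¹⁰/(3.142 × 2.844×10⁸) = 53.58 kg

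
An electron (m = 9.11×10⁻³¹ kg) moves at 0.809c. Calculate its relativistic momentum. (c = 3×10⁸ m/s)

γ = 1/√(1 - 0.809²) = 1.701
v = 0.809 × 3×10⁸ = 2.427×10⁸ m/s
p = γmv = 1.701 × 9.11×10⁻³¹ × 2.427×10⁸ = 3.761×10⁻²² kg·m/s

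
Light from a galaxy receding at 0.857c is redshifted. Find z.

β = 0.857
(1+β)/(1-β) = 1.857/0.143 = 12.99
√(12.99) = 3.604
z = 3.604 - 1 = 2.604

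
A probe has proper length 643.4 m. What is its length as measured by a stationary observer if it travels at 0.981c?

Proper length L₀ = 643.4 m
γ = 1/√(1 - 0.981²) = 5.154
L = L₀/γ = 643.4/5.154 = 124.8 m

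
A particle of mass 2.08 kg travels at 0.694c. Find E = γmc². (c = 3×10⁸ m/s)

γ = 1/√(1 - 0.694²) = 1.389
mc² = 2.08 × (3×10⁸)² = 1.872×10¹⁷ J
E = γmc² = 1.389 × 1.872×10¹⁷ = 2.600×10¹⁷ J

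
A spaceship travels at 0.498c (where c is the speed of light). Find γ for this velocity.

v/c = 0.498, so (v/c)² = 0.248004
1 - (v/c)² = 0.751996
γ = 1/√(0.751996) = 1.153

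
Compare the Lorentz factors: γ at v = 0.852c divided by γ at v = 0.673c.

γ₁ = 1/√(1 - 0.852²) = 1.910
γ₂ = 1/√(1 - 0.673²) = 1.352
γ₁/γ₂ = 1.910/1.352 = 1.413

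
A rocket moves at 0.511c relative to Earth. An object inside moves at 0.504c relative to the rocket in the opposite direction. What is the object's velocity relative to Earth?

Object's velocity in rocket frame is u' = -0.504c
u = (u' + v)/(1 + u'v/c²) = (v - 0.504)/(1 - 0.504·v/c²)
Numerator: 0.511 - 0.504 = 0.007
Denominator: 1 - 0.257544 = 0.742456
u = 0.007/0.742456 = 0.009428c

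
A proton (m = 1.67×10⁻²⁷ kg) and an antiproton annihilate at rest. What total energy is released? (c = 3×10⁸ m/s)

Both particles have the same rest mass, so total mass = 2m
E = 2m·c² = 2 × 1.67×10⁻²⁷ × (3×10⁸)²
= 2 × 1.67×10⁻²⁷ × 9×10¹⁶
= 3.006×10⁻¹⁰ J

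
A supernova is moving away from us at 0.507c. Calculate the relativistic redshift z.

β = 0.507
(1+β)/(1-β) = 1.507/0.493 = 3.057
√(3.057) = 1.7484
z = 1.7484 - 1 = 0.7484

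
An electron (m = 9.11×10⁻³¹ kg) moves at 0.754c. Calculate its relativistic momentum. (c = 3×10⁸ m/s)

γ = 1/√(1 - 0.754²) = 1.5224
v = 0.754 × 3×10⁸ = 2.262×10⁸ m/s
p = γmv = 1.5224 × 9.11×10⁻³¹ × 2.262×10⁸ = 3.137×10⁻²² kg·m/s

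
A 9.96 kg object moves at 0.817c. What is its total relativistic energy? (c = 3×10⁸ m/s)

γ = 1/√(1 - 0.817²) = 1.7342
mc² = 9.96 × (3×10⁸)² = 8.964×10¹⁷ J
E = γmc² = 1.7342 × 8.964×10¹⁷ = 1.555×10¹⁸ J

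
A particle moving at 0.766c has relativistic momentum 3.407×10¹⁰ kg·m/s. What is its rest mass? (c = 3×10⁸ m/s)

γ = 1/√(1 - 0.766²) = 1.5556
v = 0.766 × 3×10⁸ = 2.298×10⁸ m/s
m = p/(γv) = 3.407×10¹⁰/(1.5556 × 2.298×10⁸) = 95.31 kg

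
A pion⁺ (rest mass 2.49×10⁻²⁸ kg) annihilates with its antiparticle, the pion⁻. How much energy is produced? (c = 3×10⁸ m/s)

Both particles have the same rest mass, so total mass = 2m
E = 2m·c² = 2 × 2.49×10⁻²⁸ × (3×10⁸)²
= 2 × 2.49×10⁻²⁸ × 9×10¹⁶
= 4.482×10⁻¹¹ J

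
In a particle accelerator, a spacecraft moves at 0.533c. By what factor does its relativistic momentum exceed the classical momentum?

p_rel = γmv, p_class = mv
Ratio = γ = 1/√(1 - 0.533²)
= 1/√(0.715911) = 1.182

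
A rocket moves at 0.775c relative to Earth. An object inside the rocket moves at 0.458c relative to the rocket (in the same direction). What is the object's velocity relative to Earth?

u = (u' + v)/(1 + u'v/c²)
Numerator: 0.458 + 0.775 = 1.233
Denominator: 1 + 0.35495 = 1.35495
u = 1.233/1.35495 = 0.9100c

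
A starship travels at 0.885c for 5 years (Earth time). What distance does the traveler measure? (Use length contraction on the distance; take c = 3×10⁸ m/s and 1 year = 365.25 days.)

Earth distance: d = v × t = 0.885c × 5 yr = 4.189×10¹⁶ m
γ = 2.148
d' = d/γ = 4.189×10¹⁶/2.148 = 1.950×10¹⁶ m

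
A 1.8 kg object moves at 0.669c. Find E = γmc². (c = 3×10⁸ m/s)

γ = 1/√(1 - 0.669²) = 1.3454
mc² = 1.8 × (3×10⁸)² = 1.620×10¹⁷ J
E = γmc² = 1.3454 × 1.620×10¹⁷ = 2.180×10¹⁷ J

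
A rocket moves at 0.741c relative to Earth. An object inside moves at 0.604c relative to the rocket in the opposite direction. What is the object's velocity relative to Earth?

Object's velocity in rocket frame is u' = -0.604c
u = (u' + v)/(1 + u'v/c²) = (v - 0.604)/(1 - 0.604·v/c²)
Numerator: 0.741 - 0.604 = 0.137
Denominator: 1 - 0.447564 = 0.552436
u = 0.137/0.552436 = 0.2480c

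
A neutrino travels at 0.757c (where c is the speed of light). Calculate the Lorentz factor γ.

v/c = 0.757, so (v/c)² = 0.573049
1 - (v/c)² = 0.426951
γ = 1/√(0.426951) = 1.530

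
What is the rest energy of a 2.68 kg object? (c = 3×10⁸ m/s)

c² = (3×10⁸)² = 9.000×10¹⁶ m²/s²
E₀ = mc² = 2.68 × 9.000×10¹⁶ = 2.412×10¹⁷ J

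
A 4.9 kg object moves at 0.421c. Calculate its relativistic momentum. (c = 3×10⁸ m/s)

γ = 1/√(1 - 0.421²) = 1.1025
v = 0.421 × 3×10⁸ = 1.263×10⁸ m/s
p = γmv = 1.1025 × 4.9 × 1.263×10⁸ = 6.823×10⁸ kg·m/s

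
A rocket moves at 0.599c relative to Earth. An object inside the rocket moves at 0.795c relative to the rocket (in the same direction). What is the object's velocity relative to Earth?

u = (u' + v)/(1 + u'v/c²)
Numerator: 0.795 + 0.599 = 1.394
Denominator: 1 + 0.476205 = 1.476205
u = 1.394/1.476205 = 0.9443c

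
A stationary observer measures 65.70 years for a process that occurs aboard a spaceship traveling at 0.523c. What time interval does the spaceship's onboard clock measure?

Dilated time Δt = 65.70 years
γ = 1/√(1 - 0.523²) = 1.1733
Δt₀ = Δt/γ = 65.70/1.1733 = 56.00 years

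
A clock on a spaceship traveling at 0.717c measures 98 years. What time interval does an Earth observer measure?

Proper time Δt₀ = 98 years
γ = 1/√(1 - 0.717²) = 1.435
Δt = γΔt₀ = 1.435 × 98 = 140.6 years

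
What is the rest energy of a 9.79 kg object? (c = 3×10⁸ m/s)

c² = (3×10⁸)² = 9.000×10¹⁶ m²/s²
E₀ = mc² = 9.79 × 9.000×10¹⁶ = 8.811×10¹⁷ J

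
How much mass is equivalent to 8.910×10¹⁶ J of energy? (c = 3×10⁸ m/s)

From E = mc², we get m = E/c²
c² = (3×10⁸)² = 9×10¹⁶ m²/s²
m = 8.910×10¹⁶ / 9×10¹⁶ = 0.9900 kg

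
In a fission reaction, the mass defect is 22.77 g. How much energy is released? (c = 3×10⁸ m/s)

Convert mass defect: Δm = 22.77 g = 0.02277 kg
E = Δm·c² = 0.02277 × (3×10⁸)²
= 0.02277 × 9×10¹⁶ = 2.049×10¹⁵ J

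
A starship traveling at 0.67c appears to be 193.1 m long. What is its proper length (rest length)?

Contracted length L = 193.1 m
γ = 1/√(1 - 0.67²) = 1.347
L₀ = γL = 1.347 × 193.1 = 260.1 m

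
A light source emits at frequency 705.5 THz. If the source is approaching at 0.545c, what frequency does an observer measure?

β = v/c = 0.545
(1+β)/(1-β) = 1.545/0.455 = 3.396
Doppler factor = √(3.396) = 1.843
f_obs = 705.5 × 1.843 = 1300 THz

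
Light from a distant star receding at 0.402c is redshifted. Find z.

β = 0.402
(1+β)/(1-β) = 1.402/0.598 = 2.3445
√(2.3445) = 1.5312
z = 1.5312 - 1 = 0.5312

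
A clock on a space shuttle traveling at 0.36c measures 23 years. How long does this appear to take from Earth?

Proper time Δt₀ = 23 years
γ = 1/√(1 - 0.36²) = 1.0719
Δt = γΔt₀ = 1.0719 × 23 = 24.65 years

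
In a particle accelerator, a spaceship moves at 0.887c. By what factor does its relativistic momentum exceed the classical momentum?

p_rel = γmv, p_class = mv
Ratio = γ = 1/√(1 - 0.887²)
= 1/√(0.213231) = 2.166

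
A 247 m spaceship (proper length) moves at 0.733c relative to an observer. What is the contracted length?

Proper length L₀ = 247 m
γ = 1/√(1 - 0.733²) = 1.470
L = L₀/γ = 247/1.470 = 168.0 m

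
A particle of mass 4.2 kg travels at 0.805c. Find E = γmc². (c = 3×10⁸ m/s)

γ = 1/√(1 - 0.805²) = 1.68556
mc² = 4.2 × (3×10⁸)² = 3.780×10¹⁷ J
E = γmc² = 1.68556 × 3.780×10¹⁷ = 6.371×10¹⁷ J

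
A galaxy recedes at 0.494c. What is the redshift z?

β = 0.494
(1+β)/(1-β) = 1.494/0.506 = 2.9526
√(2.9526) = 1.7183
z = 1.7183 - 1 = 0.7183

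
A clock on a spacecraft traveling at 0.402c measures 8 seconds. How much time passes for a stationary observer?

Proper time Δt₀ = 8 seconds
γ = 1/√(1 - 0.402²) = 1.0921
Δt = γΔt₀ = 1.0921 × 8 = 8.737 seconds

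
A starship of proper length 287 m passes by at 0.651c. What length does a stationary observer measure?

Proper length L₀ = 287 m
γ = 1/√(1 - 0.651²) = 1.317
L = L₀/γ = 287/1.317 = 217.9 m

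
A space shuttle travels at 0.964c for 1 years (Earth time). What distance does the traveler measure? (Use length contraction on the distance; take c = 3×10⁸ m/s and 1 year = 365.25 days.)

Earth distance: d = v × t = 0.964c × 1 yr = 9.1265×10¹⁵ m
γ = 3.7608
d' = d/γ = 9.1265×10¹⁵/3.7608 = 2.427×10¹⁵ m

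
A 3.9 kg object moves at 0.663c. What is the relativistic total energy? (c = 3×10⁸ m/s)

γ = 1/√(1 - 0.663²) = 1.336
mc² = 3.9 × (3×10⁸)² = 3.510×10¹⁷ J
E = γmc² = 1.336 × 3.510×10¹⁷ = 4.689×10¹⁷ J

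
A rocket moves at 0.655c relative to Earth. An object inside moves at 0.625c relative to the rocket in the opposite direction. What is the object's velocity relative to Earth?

Object's velocity in rocket frame is u' = -0.625c
u = (u' + v)/(1 + u'v/c²) = (v - 0.625)/(1 - 0.625·v/c²)
Numerator: 0.655 - 0.625 = 0.03
Denominator: 1 - 0.409375 = 0.590625
u = 0.03/0.590625 = 0.05079c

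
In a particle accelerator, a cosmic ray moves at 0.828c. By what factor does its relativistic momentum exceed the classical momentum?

p_rel = γmv, p_class = mv
Ratio = γ = 1/√(1 - 0.828²)
= 1/√(0.314416) = 1.783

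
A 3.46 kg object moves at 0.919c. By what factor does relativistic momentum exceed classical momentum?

p_rel = γmv, p_class = mv
Ratio = γ = 1/√(1 - 0.919²) = 2.536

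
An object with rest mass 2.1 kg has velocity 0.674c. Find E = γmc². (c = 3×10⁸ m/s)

γ = 1/√(1 - 0.674²) = 1.3537
mc² = 2.1 × (3×10⁸)² = 1.890×10¹⁷ J
E = γmc² = 1.3537 × 1.890×10¹⁷ = 2.558×10¹⁷ J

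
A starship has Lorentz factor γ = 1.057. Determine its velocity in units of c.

From γ = 1/√(1 - v²/c²):
1/γ² = 1/1.057² = 0.895056
v²/c² = 1 - 0.895056 = 0.104944
v/c = √(0.104944) = 0.3240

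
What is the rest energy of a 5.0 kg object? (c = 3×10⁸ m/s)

c² = (3×10⁸)² = 9.000×10¹⁶ m²/s²
E₀ = mc² = 5.0 × 9.000×10¹⁶ = 4.500×10¹⁷ J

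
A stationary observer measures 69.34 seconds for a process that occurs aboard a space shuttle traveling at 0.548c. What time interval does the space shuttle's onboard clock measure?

Dilated time Δt = 69.34 seconds
γ = 1/√(1 - 0.548²) = 1.1955
Δt₀ = Δt/γ = 69.34/1.1955 = 58.00 seconds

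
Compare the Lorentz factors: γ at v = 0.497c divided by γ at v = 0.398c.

γ₁ = 1/√(1 - 0.497²) = 1.152
γ₂ = 1/√(1 - 0.398²) = 1.090
γ₁/γ₂ = 1.152/1.090 = 1.057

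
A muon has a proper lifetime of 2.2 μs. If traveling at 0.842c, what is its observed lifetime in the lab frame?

Proper lifetime τ₀ = 2.2 μs
γ = 1/√(1 - 0.842²) = 1.8536
τ = γτ₀ = 1.8536 × 2.2 μs = 4.078 μs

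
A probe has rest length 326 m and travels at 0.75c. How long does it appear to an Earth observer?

Proper length L₀ = 326 m
γ = 1/√(1 - 0.75²) = 1.512
L = L₀/γ = 326/1.512 = 215.6 m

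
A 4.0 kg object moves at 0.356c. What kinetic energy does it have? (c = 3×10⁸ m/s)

γ = 1/√(1 - 0.356²) = 1.07011
γ - 1 = 0.07011
KE = (γ-1)mc² = 0.07011 × 4.0 × (3×10⁸)² = 2.524×10¹⁶ J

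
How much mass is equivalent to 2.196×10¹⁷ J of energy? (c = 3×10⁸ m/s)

From E = mc², we get m = E/c²
c² = (3×10⁸)² = 9×10¹⁶ m²/s²
m = 2.196×10¹⁷ / 9×10¹⁶ = 2.440 kg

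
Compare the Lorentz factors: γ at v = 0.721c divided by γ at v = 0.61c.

γ₁ = 1/√(1 - 0.721²) = 1.4431
γ₂ = 1/√(1 - 0.61²) = 1.2620
γ₁/γ₂ = 1.4431/1.2620 = 1.144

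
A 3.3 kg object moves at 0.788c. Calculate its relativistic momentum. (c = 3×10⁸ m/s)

γ = 1/√(1 - 0.788²) = 1.624
v = 0.788 × 3×10⁸ = 2.364×10⁸ m/s
p = γmv = 1.624 × 3.3 × 2.364×10⁸ = 1.267×10⁹ kg·m/s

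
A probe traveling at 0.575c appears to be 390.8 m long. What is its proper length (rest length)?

Contracted length L = 390.8 m
γ = 1/√(1 - 0.575²) = 1.2223
L₀ = γL = 1.2223 × 390.8 = 477.7 m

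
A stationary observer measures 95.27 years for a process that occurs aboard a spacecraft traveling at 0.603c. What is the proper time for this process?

Dilated time Δt = 95.27 years
γ = 1/√(1 - 0.603²) = 1.2535
Δt₀ = Δt/γ = 95.27/1.2535 = 76.00 years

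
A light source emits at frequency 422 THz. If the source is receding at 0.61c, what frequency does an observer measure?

β = v/c = 0.61
(1-β)/(1+β) = 0.39/1.61 = 0.24224
Doppler factor = √(0.24224) = 0.4922
f_obs = 422 × 0.4922 = 207.7 THz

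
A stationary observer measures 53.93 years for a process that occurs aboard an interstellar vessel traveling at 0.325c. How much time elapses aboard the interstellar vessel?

Dilated time Δt = 53.93 years
γ = 1/√(1 - 0.325²) = 1.0574
Δt₀ = Δt/γ = 53.93/1.0574 = 51.00 years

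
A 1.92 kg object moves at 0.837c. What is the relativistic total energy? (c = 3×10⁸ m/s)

γ = 1/√(1 - 0.837²) = 1.8275
mc² = 1.92 × (3×10⁸)² = 1.728×10¹⁷ J
E = γmc² = 1.8275 × 1.728×10¹⁷ = 3.158×10¹⁷ J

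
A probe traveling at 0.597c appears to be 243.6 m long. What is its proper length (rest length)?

Contracted length L = 243.6 m
γ = 1/√(1 - 0.597²) = 1.2465
L₀ = γL = 1.2465 × 243.6 = 303.6 m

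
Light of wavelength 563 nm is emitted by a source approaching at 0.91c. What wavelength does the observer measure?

β = 0.91
Wavelength Doppler factor = √(0.09/1.91) = √(0.04712) = 0.2171
λ_obs = 563 × 0.2171 = 122.2 nm (blueshift)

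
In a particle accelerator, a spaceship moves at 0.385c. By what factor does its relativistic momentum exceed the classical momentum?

p_rel = γmv, p_class = mv
Ratio = γ = 1/√(1 - 0.385²)
= 1/√(0.851775) = 1.084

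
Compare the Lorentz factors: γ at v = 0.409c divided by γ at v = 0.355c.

γ₁ = 1/√(1 - 0.409²) = 1.096
γ₂ = 1/√(1 - 0.355²) = 1.070
γ₁/γ₂ = 1.096/1.070 = 1.024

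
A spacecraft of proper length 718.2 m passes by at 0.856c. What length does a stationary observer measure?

Proper length L₀ = 718.2 m
γ = 1/√(1 - 0.856²) = 1.9343
L = L₀/γ = 718.2/1.9343 = 371.3 m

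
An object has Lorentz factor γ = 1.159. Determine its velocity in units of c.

From γ = 1/√(1 - v²/c²):
1/γ² = 1/1.159² = 0.74445
v²/c² = 1 - 0.74445 = 0.25555
v/c = √(0.25555) = 0.5055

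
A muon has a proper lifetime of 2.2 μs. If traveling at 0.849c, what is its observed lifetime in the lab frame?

Proper lifetime τ₀ = 2.2 μs
γ = 1/√(1 - 0.849²) = 1.8925
τ = γτ₀ = 1.8925 × 2.2 μs = 4.164 μs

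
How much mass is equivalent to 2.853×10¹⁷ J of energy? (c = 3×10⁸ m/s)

From E = mc², we get m = E/c²
c² = (3×10⁸)² = 9×10¹⁶ m²/s²
m = 2.853×10¹⁷ / 9×10¹⁶ = 3.170 kg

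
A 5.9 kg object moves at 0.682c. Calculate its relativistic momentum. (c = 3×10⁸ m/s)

γ = 1/√(1 - 0.682²) = 1.3673
v = 0.682 × 3×10⁸ = 2.046×10⁸ m/s
p = γmv = 1.3673 × 5.9 × 2.046×10⁸ = 1.651×10⁹ kg·m/s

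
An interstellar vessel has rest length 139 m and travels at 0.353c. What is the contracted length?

Proper length L₀ = 139 m
γ = 1/√(1 - 0.353²) = 1.0688
L = L₀/γ = 139/1.0688 = 130.1 m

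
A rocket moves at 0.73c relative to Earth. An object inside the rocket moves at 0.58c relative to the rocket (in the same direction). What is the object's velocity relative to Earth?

u = (u' + v)/(1 + u'v/c²)
Numerator: 0.58 + 0.73 = 1.31
Denominator: 1 + 0.4234 = 1.4234
u = 1.31/1.4234 = 0.9203c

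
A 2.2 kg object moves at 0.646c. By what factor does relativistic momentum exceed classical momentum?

p_rel = γmv, p_class = mv
Ratio = γ = 1/√(1 - 0.646²) = 1.310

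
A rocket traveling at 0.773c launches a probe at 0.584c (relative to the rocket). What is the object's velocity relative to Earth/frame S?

u = (u' + v)/(1 + u'v/c²)
Numerator: 0.584 + 0.773 = 1.357
Denominator: 1 + 0.451432 = 1.451432
u = 1.357/1.451432 = 0.9349c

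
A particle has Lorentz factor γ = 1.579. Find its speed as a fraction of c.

From γ = 1/√(1 - v²/c²):
1/γ² = 1/1.579² = 0.4011
v²/c² = 1 - 0.4011 = 0.5989
v/c = √(0.5989) = 0.7739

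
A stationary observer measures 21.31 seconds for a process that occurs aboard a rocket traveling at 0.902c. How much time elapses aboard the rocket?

Dilated time Δt = 21.31 seconds
γ = 1/√(1 - 0.902²) = 2.3162
Δt₀ = Δt/γ = 21.31/2.3162 = 9.200 seconds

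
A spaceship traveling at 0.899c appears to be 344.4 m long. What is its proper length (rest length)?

Contracted length L = 344.4 m
γ = 1/√(1 - 0.899²) = 2.2834
L₀ = γL = 2.2834 × 344.4 = 786.4 m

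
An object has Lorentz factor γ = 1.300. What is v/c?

From γ = 1/√(1 - v²/c²):
1/γ² = 1/1.300² = 0.5917
v²/c² = 1 - 0.5917 = 0.4083
v/c = √(0.4083) = 0.6390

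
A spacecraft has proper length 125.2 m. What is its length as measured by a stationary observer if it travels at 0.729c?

Proper length L₀ = 125.2 m
γ = 1/√(1 - 0.729²) = 1.4609
L = L₀/γ = 125.2/1.4609 = 85.70 m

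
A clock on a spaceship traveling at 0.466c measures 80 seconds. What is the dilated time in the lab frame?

Proper time Δt₀ = 80 seconds
γ = 1/√(1 - 0.466²) = 1.1302
Δt = γΔt₀ = 1.1302 × 80 = 90.42 seconds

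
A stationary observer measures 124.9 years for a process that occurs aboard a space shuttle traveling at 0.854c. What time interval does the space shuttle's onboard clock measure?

Dilated time Δt = 124.9 years
γ = 1/√(1 - 0.854²) = 1.922
Δt₀ = Δt/γ = 124.9/1.922 = 64.98 years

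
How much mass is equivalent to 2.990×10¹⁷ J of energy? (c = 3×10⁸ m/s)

From E = mc², we get m = E/c²
c² = (3×10⁸)² = 9×10¹⁶ m²/s²
m = 2.990×10¹⁷ / 9×10¹⁶ = 3.322 kg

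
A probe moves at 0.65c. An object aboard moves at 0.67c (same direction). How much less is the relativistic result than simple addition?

Classical: u' + v = 0.67 + 0.65 = 1.32c
Relativistic: u = (0.67 + 0.65)/(1 + 0.4355) = 1.32/1.4355 = 0.9195c
Difference: 1.32 - 0.9195 = 0.4005c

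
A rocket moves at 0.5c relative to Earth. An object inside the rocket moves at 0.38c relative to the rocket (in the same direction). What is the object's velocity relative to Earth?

u = (u' + v)/(1 + u'v/c²)
Numerator: 0.38 + 0.5 = 0.88
Denominator: 1 + 0.19 = 1.19
u = 0.88/1.19 = 0.7395c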